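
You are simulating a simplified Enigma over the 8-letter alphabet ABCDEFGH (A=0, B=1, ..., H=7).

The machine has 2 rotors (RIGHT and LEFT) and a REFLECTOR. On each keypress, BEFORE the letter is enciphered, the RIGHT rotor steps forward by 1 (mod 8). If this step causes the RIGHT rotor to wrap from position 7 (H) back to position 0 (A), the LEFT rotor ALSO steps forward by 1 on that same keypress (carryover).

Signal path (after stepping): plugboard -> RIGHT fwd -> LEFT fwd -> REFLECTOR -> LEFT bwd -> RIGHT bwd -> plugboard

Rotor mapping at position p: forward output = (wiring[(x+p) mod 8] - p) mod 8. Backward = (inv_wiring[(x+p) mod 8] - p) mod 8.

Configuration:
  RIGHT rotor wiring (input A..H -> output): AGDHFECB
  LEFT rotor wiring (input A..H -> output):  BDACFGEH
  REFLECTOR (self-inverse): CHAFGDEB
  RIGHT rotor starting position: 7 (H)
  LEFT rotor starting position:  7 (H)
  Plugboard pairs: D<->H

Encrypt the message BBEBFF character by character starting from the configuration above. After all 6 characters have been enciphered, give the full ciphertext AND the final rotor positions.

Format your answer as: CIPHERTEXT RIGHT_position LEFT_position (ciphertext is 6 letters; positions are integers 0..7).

Answer: EEFGDB 5 0

Derivation:
Char 1 ('B'): step: R->0, L->0 (L advanced); B->plug->B->R->G->L->E->refl->G->L'->F->R'->E->plug->E
Char 2 ('B'): step: R->1, L=0; B->plug->B->R->C->L->A->refl->C->L'->D->R'->E->plug->E
Char 3 ('E'): step: R->2, L=0; E->plug->E->R->A->L->B->refl->H->L'->H->R'->F->plug->F
Char 4 ('B'): step: R->3, L=0; B->plug->B->R->C->L->A->refl->C->L'->D->R'->G->plug->G
Char 5 ('F'): step: R->4, L=0; F->plug->F->R->C->L->A->refl->C->L'->D->R'->H->plug->D
Char 6 ('F'): step: R->5, L=0; F->plug->F->R->G->L->E->refl->G->L'->F->R'->B->plug->B
Final: ciphertext=EEFGDB, RIGHT=5, LEFT=0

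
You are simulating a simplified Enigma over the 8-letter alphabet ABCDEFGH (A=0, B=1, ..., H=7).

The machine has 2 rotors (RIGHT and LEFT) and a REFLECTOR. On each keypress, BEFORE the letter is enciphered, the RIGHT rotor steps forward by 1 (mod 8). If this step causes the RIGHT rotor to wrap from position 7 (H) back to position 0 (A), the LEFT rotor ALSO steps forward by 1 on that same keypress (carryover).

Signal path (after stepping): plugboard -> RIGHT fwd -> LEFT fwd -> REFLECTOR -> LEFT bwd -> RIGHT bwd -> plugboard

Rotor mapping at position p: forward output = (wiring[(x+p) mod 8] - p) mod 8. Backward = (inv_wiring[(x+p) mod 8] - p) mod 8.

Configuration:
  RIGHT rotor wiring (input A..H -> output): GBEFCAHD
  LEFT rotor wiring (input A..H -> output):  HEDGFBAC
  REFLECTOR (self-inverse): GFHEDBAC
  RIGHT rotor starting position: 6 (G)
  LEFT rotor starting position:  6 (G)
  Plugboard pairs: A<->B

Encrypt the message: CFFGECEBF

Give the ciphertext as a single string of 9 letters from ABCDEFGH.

Char 1 ('C'): step: R->7, L=6; C->plug->C->R->C->L->B->refl->F->L'->E->R'->A->plug->B
Char 2 ('F'): step: R->0, L->7 (L advanced); F->plug->F->R->A->L->D->refl->E->L'->D->R'->H->plug->H
Char 3 ('F'): step: R->1, L=7; F->plug->F->R->G->L->C->refl->H->L'->E->R'->C->plug->C
Char 4 ('G'): step: R->2, L=7; G->plug->G->R->E->L->H->refl->C->L'->G->R'->D->plug->D
Char 5 ('E'): step: R->3, L=7; E->plug->E->R->A->L->D->refl->E->L'->D->R'->F->plug->F
Char 6 ('C'): step: R->4, L=7; C->plug->C->R->D->L->E->refl->D->L'->A->R'->G->plug->G
Char 7 ('E'): step: R->5, L=7; E->plug->E->R->E->L->H->refl->C->L'->G->R'->C->plug->C
Char 8 ('B'): step: R->6, L=7; B->plug->A->R->B->L->A->refl->G->L'->F->R'->B->plug->A
Char 9 ('F'): step: R->7, L=7; F->plug->F->R->D->L->E->refl->D->L'->A->R'->H->plug->H

Answer: BHCDFGCAH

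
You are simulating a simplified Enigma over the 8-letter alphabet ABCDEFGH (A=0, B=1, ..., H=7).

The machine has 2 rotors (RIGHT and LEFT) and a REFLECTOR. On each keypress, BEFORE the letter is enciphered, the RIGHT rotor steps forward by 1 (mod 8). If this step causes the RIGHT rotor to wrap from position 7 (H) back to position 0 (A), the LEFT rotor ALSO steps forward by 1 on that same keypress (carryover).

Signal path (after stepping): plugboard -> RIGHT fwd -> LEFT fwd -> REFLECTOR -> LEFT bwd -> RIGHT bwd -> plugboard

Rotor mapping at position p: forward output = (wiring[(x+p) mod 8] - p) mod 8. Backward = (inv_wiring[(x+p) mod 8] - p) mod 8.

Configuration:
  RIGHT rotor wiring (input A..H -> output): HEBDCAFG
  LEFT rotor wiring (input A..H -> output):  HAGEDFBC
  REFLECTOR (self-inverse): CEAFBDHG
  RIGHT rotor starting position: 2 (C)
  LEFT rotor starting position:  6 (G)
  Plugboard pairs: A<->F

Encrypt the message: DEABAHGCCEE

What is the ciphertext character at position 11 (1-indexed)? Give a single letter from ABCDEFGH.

Char 1 ('D'): step: R->3, L=6; D->plug->D->R->C->L->B->refl->E->L'->B->R'->G->plug->G
Char 2 ('E'): step: R->4, L=6; E->plug->E->R->D->L->C->refl->A->L'->E->R'->B->plug->B
Char 3 ('A'): step: R->5, L=6; A->plug->F->R->E->L->A->refl->C->L'->D->R'->A->plug->F
Char 4 ('B'): step: R->6, L=6; B->plug->B->R->A->L->D->refl->F->L'->G->R'->D->plug->D
Char 5 ('A'): step: R->7, L=6; A->plug->F->R->D->L->C->refl->A->L'->E->R'->E->plug->E
Char 6 ('H'): step: R->0, L->7 (L advanced); H->plug->H->R->G->L->G->refl->H->L'->D->R'->D->plug->D
Char 7 ('G'): step: R->1, L=7; G->plug->G->R->F->L->E->refl->B->L'->C->R'->C->plug->C
Char 8 ('C'): step: R->2, L=7; C->plug->C->R->A->L->D->refl->F->L'->E->R'->F->plug->A
Char 9 ('C'): step: R->3, L=7; C->plug->C->R->F->L->E->refl->B->L'->C->R'->D->plug->D
Char 10 ('E'): step: R->4, L=7; E->plug->E->R->D->L->H->refl->G->L'->G->R'->A->plug->F
Char 11 ('E'): step: R->5, L=7; E->plug->E->R->H->L->C->refl->A->L'->B->R'->C->plug->C

C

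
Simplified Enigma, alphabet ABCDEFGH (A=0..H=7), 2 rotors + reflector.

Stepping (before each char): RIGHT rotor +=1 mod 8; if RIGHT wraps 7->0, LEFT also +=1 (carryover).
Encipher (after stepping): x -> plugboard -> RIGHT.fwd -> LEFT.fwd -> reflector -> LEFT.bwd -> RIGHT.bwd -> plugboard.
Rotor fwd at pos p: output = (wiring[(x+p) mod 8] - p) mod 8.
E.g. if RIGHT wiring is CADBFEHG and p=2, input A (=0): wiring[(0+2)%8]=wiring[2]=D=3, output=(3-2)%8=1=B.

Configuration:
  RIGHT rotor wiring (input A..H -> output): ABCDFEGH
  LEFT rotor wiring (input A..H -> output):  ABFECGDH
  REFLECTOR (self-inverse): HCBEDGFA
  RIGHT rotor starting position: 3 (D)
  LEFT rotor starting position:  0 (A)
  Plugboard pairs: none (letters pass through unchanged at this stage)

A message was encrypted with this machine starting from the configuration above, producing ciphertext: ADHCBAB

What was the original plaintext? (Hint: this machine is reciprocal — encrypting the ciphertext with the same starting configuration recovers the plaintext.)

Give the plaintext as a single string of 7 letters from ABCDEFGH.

Answer: EGDGCHD

Derivation:
Char 1 ('A'): step: R->4, L=0; A->plug->A->R->B->L->B->refl->C->L'->E->R'->E->plug->E
Char 2 ('D'): step: R->5, L=0; D->plug->D->R->D->L->E->refl->D->L'->G->R'->G->plug->G
Char 3 ('H'): step: R->6, L=0; H->plug->H->R->G->L->D->refl->E->L'->D->R'->D->plug->D
Char 4 ('C'): step: R->7, L=0; C->plug->C->R->C->L->F->refl->G->L'->F->R'->G->plug->G
Char 5 ('B'): step: R->0, L->1 (L advanced); B->plug->B->R->B->L->E->refl->D->L'->C->R'->C->plug->C
Char 6 ('A'): step: R->1, L=1; A->plug->A->R->A->L->A->refl->H->L'->H->R'->H->plug->H
Char 7 ('B'): step: R->2, L=1; B->plug->B->R->B->L->E->refl->D->L'->C->R'->D->plug->D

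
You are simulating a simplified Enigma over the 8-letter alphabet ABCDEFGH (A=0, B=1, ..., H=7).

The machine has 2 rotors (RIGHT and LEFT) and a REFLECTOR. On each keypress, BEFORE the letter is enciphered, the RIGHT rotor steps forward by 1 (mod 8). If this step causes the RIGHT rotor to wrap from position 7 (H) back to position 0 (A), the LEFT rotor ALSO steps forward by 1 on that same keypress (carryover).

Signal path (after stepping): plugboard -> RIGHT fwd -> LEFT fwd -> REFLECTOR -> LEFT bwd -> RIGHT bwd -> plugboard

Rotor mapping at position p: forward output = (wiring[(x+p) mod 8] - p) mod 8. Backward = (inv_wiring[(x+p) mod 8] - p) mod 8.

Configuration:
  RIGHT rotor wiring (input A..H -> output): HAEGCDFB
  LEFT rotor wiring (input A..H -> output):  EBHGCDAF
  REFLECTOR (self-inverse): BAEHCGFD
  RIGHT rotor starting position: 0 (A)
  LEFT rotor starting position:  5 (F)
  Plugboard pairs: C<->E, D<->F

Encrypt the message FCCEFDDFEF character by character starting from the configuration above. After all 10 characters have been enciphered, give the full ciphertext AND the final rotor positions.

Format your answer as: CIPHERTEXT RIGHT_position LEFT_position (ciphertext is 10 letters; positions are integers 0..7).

Answer: BFFCAAEBDC 2 6

Derivation:
Char 1 ('F'): step: R->1, L=5; F->plug->D->R->B->L->D->refl->H->L'->D->R'->B->plug->B
Char 2 ('C'): step: R->2, L=5; C->plug->E->R->D->L->H->refl->D->L'->B->R'->D->plug->F
Char 3 ('C'): step: R->3, L=5; C->plug->E->R->G->L->B->refl->A->L'->C->R'->D->plug->F
Char 4 ('E'): step: R->4, L=5; E->plug->C->R->B->L->D->refl->H->L'->D->R'->E->plug->C
Char 5 ('F'): step: R->5, L=5; F->plug->D->R->C->L->A->refl->B->L'->G->R'->A->plug->A
Char 6 ('D'): step: R->6, L=5; D->plug->F->R->A->L->G->refl->F->L'->H->R'->A->plug->A
Char 7 ('D'): step: R->7, L=5; D->plug->F->R->D->L->H->refl->D->L'->B->R'->C->plug->E
Char 8 ('F'): step: R->0, L->6 (L advanced); F->plug->D->R->G->L->E->refl->C->L'->A->R'->B->plug->B
Char 9 ('E'): step: R->1, L=6; E->plug->C->R->F->L->A->refl->B->L'->E->R'->F->plug->D
Char 10 ('F'): step: R->2, L=6; F->plug->D->R->B->L->H->refl->D->L'->D->R'->E->plug->C
Final: ciphertext=BFFCAAEBDC, RIGHT=2, LEFT=6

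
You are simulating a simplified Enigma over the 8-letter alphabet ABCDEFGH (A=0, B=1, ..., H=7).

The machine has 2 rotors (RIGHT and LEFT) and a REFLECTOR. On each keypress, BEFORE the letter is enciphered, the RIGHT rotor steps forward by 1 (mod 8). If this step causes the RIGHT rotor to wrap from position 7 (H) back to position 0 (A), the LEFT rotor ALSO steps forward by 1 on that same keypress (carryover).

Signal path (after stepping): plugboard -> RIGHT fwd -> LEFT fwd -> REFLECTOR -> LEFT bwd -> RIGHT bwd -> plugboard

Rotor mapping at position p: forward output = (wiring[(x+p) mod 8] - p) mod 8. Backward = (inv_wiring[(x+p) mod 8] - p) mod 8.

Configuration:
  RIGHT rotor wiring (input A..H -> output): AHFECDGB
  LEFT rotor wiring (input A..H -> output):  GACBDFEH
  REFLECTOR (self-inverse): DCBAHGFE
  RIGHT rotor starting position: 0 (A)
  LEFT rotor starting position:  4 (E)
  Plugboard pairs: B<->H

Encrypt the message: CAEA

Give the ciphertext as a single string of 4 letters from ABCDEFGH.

Char 1 ('C'): step: R->1, L=4; C->plug->C->R->D->L->D->refl->A->L'->C->R'->E->plug->E
Char 2 ('A'): step: R->2, L=4; A->plug->A->R->D->L->D->refl->A->L'->C->R'->B->plug->H
Char 3 ('E'): step: R->3, L=4; E->plug->E->R->G->L->G->refl->F->L'->H->R'->B->plug->H
Char 4 ('A'): step: R->4, L=4; A->plug->A->R->G->L->G->refl->F->L'->H->R'->B->plug->H

Answer: EHHH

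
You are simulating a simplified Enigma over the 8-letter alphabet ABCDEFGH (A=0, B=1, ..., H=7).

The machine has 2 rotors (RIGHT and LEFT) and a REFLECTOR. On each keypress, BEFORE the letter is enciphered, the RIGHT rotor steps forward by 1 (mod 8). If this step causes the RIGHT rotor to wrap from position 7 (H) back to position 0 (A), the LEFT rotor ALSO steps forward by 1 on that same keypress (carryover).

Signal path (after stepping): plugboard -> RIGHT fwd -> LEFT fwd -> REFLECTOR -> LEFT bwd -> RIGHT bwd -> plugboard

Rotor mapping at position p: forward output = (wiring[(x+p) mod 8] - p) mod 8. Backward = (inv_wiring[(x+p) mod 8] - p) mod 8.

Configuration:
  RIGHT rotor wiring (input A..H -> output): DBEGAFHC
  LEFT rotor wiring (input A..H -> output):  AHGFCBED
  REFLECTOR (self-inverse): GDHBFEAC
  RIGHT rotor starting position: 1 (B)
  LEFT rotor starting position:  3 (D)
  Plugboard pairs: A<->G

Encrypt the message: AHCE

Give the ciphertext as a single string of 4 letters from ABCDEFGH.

Answer: FFEB

Derivation:
Char 1 ('A'): step: R->2, L=3; A->plug->G->R->B->L->H->refl->C->L'->A->R'->F->plug->F
Char 2 ('H'): step: R->3, L=3; H->plug->H->R->B->L->H->refl->C->L'->A->R'->F->plug->F
Char 3 ('C'): step: R->4, L=3; C->plug->C->R->D->L->B->refl->D->L'->H->R'->E->plug->E
Char 4 ('E'): step: R->5, L=3; E->plug->E->R->E->L->A->refl->G->L'->C->R'->B->plug->B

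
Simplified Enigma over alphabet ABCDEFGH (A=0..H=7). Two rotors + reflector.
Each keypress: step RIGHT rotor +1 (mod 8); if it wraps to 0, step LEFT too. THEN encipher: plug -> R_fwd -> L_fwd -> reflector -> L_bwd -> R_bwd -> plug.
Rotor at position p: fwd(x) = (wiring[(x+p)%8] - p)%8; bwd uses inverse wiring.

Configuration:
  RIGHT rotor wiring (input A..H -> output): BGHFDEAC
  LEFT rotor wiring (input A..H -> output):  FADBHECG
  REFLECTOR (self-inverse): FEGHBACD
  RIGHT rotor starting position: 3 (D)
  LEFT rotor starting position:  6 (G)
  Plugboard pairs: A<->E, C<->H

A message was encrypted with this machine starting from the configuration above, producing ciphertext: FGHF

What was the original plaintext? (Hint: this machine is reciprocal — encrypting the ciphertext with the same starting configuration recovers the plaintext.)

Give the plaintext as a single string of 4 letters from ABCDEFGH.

Char 1 ('F'): step: R->4, L=6; F->plug->F->R->C->L->H->refl->D->L'->F->R'->E->plug->A
Char 2 ('G'): step: R->5, L=6; G->plug->G->R->A->L->E->refl->B->L'->G->R'->H->plug->C
Char 3 ('H'): step: R->6, L=6; H->plug->C->R->D->L->C->refl->G->L'->H->R'->F->plug->F
Char 4 ('F'): step: R->7, L=6; F->plug->F->R->E->L->F->refl->A->L'->B->R'->H->plug->C

Answer: ACFC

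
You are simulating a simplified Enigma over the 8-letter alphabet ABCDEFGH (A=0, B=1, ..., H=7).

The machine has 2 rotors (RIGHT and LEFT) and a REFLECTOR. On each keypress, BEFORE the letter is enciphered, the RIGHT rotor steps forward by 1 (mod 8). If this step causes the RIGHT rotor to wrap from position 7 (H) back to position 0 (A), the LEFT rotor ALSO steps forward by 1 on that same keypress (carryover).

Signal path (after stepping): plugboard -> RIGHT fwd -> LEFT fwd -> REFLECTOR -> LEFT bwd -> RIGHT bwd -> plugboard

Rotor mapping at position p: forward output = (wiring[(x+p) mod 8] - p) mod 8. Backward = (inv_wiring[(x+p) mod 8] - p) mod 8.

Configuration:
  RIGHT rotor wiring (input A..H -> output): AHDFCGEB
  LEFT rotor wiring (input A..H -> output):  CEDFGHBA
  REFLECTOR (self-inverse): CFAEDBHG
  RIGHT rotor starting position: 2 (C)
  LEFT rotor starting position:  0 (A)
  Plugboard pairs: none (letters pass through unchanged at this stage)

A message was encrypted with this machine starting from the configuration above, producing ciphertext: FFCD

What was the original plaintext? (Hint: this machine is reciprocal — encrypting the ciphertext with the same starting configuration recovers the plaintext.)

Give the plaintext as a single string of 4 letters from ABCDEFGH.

Answer: GAHC

Derivation:
Char 1 ('F'): step: R->3, L=0; F->plug->F->R->F->L->H->refl->G->L'->E->R'->G->plug->G
Char 2 ('F'): step: R->4, L=0; F->plug->F->R->D->L->F->refl->B->L'->G->R'->A->plug->A
Char 3 ('C'): step: R->5, L=0; C->plug->C->R->E->L->G->refl->H->L'->F->R'->H->plug->H
Char 4 ('D'): step: R->6, L=0; D->plug->D->R->B->L->E->refl->D->L'->C->R'->C->plug->C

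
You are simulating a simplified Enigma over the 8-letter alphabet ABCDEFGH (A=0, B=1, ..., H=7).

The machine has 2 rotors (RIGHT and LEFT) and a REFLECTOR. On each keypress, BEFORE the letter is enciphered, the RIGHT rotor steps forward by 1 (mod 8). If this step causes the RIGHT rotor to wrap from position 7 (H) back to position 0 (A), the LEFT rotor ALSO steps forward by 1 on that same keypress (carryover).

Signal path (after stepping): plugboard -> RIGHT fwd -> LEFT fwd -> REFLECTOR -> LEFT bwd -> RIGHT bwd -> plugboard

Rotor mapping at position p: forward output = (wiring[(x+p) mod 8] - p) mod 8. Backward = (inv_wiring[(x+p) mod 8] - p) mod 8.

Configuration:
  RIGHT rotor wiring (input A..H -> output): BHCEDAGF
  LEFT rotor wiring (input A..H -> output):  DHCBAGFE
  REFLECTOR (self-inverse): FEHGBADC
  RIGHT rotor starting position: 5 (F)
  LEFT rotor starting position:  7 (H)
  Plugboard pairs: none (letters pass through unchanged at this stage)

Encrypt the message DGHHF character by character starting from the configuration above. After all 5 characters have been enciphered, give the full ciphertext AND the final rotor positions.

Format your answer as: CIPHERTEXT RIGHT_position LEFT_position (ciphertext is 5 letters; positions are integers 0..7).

Answer: GEFFG 2 0

Derivation:
Char 1 ('D'): step: R->6, L=7; D->plug->D->R->B->L->E->refl->B->L'->F->R'->G->plug->G
Char 2 ('G'): step: R->7, L=7; G->plug->G->R->B->L->E->refl->B->L'->F->R'->E->plug->E
Char 3 ('H'): step: R->0, L->0 (L advanced); H->plug->H->R->F->L->G->refl->D->L'->A->R'->F->plug->F
Char 4 ('H'): step: R->1, L=0; H->plug->H->R->A->L->D->refl->G->L'->F->R'->F->plug->F
Char 5 ('F'): step: R->2, L=0; F->plug->F->R->D->L->B->refl->E->L'->H->R'->G->plug->G
Final: ciphertext=GEFFG, RIGHT=2, LEFT=0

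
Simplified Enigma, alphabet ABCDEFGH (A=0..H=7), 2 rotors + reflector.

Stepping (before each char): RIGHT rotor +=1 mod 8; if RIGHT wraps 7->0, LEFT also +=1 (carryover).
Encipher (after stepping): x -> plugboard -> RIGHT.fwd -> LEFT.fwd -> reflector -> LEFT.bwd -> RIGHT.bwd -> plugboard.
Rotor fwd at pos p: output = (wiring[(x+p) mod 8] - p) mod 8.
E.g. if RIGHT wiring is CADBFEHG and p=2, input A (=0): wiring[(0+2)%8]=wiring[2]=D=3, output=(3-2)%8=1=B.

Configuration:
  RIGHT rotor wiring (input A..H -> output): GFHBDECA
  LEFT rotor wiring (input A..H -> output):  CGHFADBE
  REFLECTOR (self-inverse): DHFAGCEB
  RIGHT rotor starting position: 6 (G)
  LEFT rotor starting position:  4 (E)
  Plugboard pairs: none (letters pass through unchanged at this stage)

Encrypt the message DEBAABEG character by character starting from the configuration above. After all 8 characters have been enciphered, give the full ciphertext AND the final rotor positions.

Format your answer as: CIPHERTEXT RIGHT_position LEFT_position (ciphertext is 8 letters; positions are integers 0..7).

Char 1 ('D'): step: R->7, L=4; D->plug->D->R->A->L->E->refl->G->L'->E->R'->F->plug->F
Char 2 ('E'): step: R->0, L->5 (L advanced); E->plug->E->R->D->L->F->refl->C->L'->F->R'->B->plug->B
Char 3 ('B'): step: R->1, L=5; B->plug->B->R->G->L->A->refl->D->L'->H->R'->G->plug->G
Char 4 ('A'): step: R->2, L=5; A->plug->A->R->F->L->C->refl->F->L'->D->R'->H->plug->H
Char 5 ('A'): step: R->3, L=5; A->plug->A->R->G->L->A->refl->D->L'->H->R'->D->plug->D
Char 6 ('B'): step: R->4, L=5; B->plug->B->R->A->L->G->refl->E->L'->B->R'->F->plug->F
Char 7 ('E'): step: R->5, L=5; E->plug->E->R->A->L->G->refl->E->L'->B->R'->D->plug->D
Char 8 ('G'): step: R->6, L=5; G->plug->G->R->F->L->C->refl->F->L'->D->R'->F->plug->F
Final: ciphertext=FBGHDFDF, RIGHT=6, LEFT=5

Answer: FBGHDFDF 6 5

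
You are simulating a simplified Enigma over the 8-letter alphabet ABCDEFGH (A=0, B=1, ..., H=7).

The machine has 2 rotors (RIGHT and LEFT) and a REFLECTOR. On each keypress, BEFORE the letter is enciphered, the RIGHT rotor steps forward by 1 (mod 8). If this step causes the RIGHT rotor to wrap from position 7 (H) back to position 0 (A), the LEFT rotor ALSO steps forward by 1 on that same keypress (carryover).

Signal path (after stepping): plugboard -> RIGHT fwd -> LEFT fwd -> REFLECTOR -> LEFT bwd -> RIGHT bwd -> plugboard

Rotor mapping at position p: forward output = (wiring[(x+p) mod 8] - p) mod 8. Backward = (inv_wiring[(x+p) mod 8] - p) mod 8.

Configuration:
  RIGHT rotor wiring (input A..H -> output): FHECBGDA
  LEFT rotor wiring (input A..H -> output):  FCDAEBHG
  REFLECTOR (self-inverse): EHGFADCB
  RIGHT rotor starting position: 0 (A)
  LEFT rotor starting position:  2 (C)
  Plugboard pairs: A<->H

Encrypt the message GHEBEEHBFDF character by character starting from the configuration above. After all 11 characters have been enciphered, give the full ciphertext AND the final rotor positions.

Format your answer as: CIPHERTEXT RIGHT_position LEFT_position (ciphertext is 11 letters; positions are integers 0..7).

Answer: EEHEHFFGEBE 3 3

Derivation:
Char 1 ('G'): step: R->1, L=2; G->plug->G->R->H->L->A->refl->E->L'->F->R'->E->plug->E
Char 2 ('H'): step: R->2, L=2; H->plug->A->R->C->L->C->refl->G->L'->B->R'->E->plug->E
Char 3 ('E'): step: R->3, L=2; E->plug->E->R->F->L->E->refl->A->L'->H->R'->A->plug->H
Char 4 ('B'): step: R->4, L=2; B->plug->B->R->C->L->C->refl->G->L'->B->R'->E->plug->E
Char 5 ('E'): step: R->5, L=2; E->plug->E->R->C->L->C->refl->G->L'->B->R'->A->plug->H
Char 6 ('E'): step: R->6, L=2; E->plug->E->R->G->L->D->refl->F->L'->E->R'->F->plug->F
Char 7 ('H'): step: R->7, L=2; H->plug->A->R->B->L->G->refl->C->L'->C->R'->F->plug->F
Char 8 ('B'): step: R->0, L->3 (L advanced); B->plug->B->R->H->L->A->refl->E->L'->D->R'->G->plug->G
Char 9 ('F'): step: R->1, L=3; F->plug->F->R->C->L->G->refl->C->L'->F->R'->E->plug->E
Char 10 ('D'): step: R->2, L=3; D->plug->D->R->E->L->D->refl->F->L'->A->R'->B->plug->B
Char 11 ('F'): step: R->3, L=3; F->plug->F->R->C->L->G->refl->C->L'->F->R'->E->plug->E
Final: ciphertext=EEHEHFFGEBE, RIGHT=3, LEFT=3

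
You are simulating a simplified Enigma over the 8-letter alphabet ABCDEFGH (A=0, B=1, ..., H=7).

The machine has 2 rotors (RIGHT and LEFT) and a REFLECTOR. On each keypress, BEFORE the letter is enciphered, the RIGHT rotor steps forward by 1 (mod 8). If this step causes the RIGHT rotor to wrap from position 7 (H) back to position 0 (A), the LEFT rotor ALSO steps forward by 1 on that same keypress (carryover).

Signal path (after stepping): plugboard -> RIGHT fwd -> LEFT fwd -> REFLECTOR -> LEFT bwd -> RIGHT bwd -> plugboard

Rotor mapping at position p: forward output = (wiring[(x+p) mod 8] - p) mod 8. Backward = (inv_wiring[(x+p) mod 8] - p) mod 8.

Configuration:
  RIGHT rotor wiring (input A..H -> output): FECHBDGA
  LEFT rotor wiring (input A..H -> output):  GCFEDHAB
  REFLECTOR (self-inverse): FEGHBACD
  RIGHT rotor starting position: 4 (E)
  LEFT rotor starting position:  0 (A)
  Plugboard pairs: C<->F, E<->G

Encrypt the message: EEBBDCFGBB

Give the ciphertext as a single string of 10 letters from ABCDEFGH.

Answer: AFCCBFECDH

Derivation:
Char 1 ('E'): step: R->5, L=0; E->plug->G->R->C->L->F->refl->A->L'->G->R'->A->plug->A
Char 2 ('E'): step: R->6, L=0; E->plug->G->R->D->L->E->refl->B->L'->H->R'->C->plug->F
Char 3 ('B'): step: R->7, L=0; B->plug->B->R->G->L->A->refl->F->L'->C->R'->F->plug->C
Char 4 ('B'): step: R->0, L->1 (L advanced); B->plug->B->R->E->L->G->refl->C->L'->D->R'->F->plug->C
Char 5 ('D'): step: R->1, L=1; D->plug->D->R->A->L->B->refl->E->L'->B->R'->B->plug->B
Char 6 ('C'): step: R->2, L=1; C->plug->F->R->G->L->A->refl->F->L'->H->R'->C->plug->F
Char 7 ('F'): step: R->3, L=1; F->plug->C->R->A->L->B->refl->E->L'->B->R'->G->plug->E
Char 8 ('G'): step: R->4, L=1; G->plug->E->R->B->L->E->refl->B->L'->A->R'->F->plug->C
Char 9 ('B'): step: R->5, L=1; B->plug->B->R->B->L->E->refl->B->L'->A->R'->D->plug->D
Char 10 ('B'): step: R->6, L=1; B->plug->B->R->C->L->D->refl->H->L'->F->R'->H->plug->H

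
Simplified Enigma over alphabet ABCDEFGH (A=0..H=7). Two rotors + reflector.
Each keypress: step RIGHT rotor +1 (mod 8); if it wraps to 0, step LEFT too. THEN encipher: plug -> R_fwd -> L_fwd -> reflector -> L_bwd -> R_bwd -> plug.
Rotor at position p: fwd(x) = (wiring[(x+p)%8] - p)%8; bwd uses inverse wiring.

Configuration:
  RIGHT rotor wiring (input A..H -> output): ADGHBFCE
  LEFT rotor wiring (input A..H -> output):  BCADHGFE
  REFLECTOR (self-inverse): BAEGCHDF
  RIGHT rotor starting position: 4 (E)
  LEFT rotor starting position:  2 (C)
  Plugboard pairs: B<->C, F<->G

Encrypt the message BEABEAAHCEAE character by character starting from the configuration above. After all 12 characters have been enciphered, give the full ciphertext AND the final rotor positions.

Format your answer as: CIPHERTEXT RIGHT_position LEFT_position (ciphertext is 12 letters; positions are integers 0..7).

Char 1 ('B'): step: R->5, L=2; B->plug->C->R->H->L->A->refl->B->L'->B->R'->F->plug->G
Char 2 ('E'): step: R->6, L=2; E->plug->E->R->A->L->G->refl->D->L'->E->R'->A->plug->A
Char 3 ('A'): step: R->7, L=2; A->plug->A->R->F->L->C->refl->E->L'->D->R'->H->plug->H
Char 4 ('B'): step: R->0, L->3 (L advanced); B->plug->C->R->G->L->H->refl->F->L'->H->R'->D->plug->D
Char 5 ('E'): step: R->1, L=3; E->plug->E->R->E->L->B->refl->A->L'->A->R'->D->plug->D
Char 6 ('A'): step: R->2, L=3; A->plug->A->R->E->L->B->refl->A->L'->A->R'->E->plug->E
Char 7 ('A'): step: R->3, L=3; A->plug->A->R->E->L->B->refl->A->L'->A->R'->G->plug->F
Char 8 ('H'): step: R->4, L=3; H->plug->H->R->D->L->C->refl->E->L'->B->R'->B->plug->C
Char 9 ('C'): step: R->5, L=3; C->plug->B->R->F->L->G->refl->D->L'->C->R'->G->plug->F
Char 10 ('E'): step: R->6, L=3; E->plug->E->R->A->L->A->refl->B->L'->E->R'->A->plug->A
Char 11 ('A'): step: R->7, L=3; A->plug->A->R->F->L->G->refl->D->L'->C->R'->F->plug->G
Char 12 ('E'): step: R->0, L->4 (L advanced); E->plug->E->R->B->L->C->refl->E->L'->G->R'->C->plug->B
Final: ciphertext=GAHDDEFCFAGB, RIGHT=0, LEFT=4

Answer: GAHDDEFCFAGB 0 4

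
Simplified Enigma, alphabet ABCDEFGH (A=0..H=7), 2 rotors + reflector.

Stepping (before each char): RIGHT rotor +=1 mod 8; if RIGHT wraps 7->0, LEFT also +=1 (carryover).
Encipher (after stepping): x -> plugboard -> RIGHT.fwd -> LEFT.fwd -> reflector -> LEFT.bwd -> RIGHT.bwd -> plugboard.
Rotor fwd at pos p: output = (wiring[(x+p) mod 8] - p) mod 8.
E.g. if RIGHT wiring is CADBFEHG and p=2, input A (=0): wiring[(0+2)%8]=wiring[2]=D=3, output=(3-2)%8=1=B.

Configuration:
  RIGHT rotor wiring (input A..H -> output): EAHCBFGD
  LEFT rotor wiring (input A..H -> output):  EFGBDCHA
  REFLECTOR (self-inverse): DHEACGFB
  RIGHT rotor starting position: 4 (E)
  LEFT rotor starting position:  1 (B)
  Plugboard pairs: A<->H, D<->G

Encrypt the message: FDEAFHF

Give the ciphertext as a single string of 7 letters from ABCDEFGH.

Char 1 ('F'): step: R->5, L=1; F->plug->F->R->C->L->A->refl->D->L'->H->R'->D->plug->G
Char 2 ('D'): step: R->6, L=1; D->plug->G->R->D->L->C->refl->E->L'->A->R'->A->plug->H
Char 3 ('E'): step: R->7, L=1; E->plug->E->R->D->L->C->refl->E->L'->A->R'->D->plug->G
Char 4 ('A'): step: R->0, L->2 (L advanced); A->plug->H->R->D->L->A->refl->D->L'->H->R'->C->plug->C
Char 5 ('F'): step: R->1, L=2; F->plug->F->R->F->L->G->refl->F->L'->E->R'->E->plug->E
Char 6 ('H'): step: R->2, L=2; H->plug->A->R->F->L->G->refl->F->L'->E->R'->E->plug->E
Char 7 ('F'): step: R->3, L=2; F->plug->F->R->B->L->H->refl->B->L'->C->R'->C->plug->C

Answer: GHGCEEC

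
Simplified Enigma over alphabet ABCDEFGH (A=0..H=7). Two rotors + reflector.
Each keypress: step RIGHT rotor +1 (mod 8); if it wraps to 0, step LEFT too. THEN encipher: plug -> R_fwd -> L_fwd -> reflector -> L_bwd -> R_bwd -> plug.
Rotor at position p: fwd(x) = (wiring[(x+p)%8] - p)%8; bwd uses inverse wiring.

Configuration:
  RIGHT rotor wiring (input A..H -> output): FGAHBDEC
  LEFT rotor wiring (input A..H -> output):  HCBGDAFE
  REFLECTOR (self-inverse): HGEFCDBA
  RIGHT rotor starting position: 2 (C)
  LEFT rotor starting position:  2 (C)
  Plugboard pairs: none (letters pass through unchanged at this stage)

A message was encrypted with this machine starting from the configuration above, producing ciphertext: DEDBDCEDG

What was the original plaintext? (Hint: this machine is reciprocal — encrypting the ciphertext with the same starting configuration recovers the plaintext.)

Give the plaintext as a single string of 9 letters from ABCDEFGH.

Char 1 ('D'): step: R->3, L=2; D->plug->D->R->B->L->E->refl->C->L'->F->R'->H->plug->H
Char 2 ('E'): step: R->4, L=2; E->plug->E->R->B->L->E->refl->C->L'->F->R'->A->plug->A
Char 3 ('D'): step: R->5, L=2; D->plug->D->R->A->L->H->refl->A->L'->H->R'->B->plug->B
Char 4 ('B'): step: R->6, L=2; B->plug->B->R->E->L->D->refl->F->L'->G->R'->A->plug->A
Char 5 ('D'): step: R->7, L=2; D->plug->D->R->B->L->E->refl->C->L'->F->R'->H->plug->H
Char 6 ('C'): step: R->0, L->3 (L advanced); C->plug->C->R->A->L->D->refl->F->L'->C->R'->H->plug->H
Char 7 ('E'): step: R->1, L=3; E->plug->E->R->C->L->F->refl->D->L'->A->R'->D->plug->D
Char 8 ('D'): step: R->2, L=3; D->plug->D->R->B->L->A->refl->H->L'->G->R'->A->plug->A
Char 9 ('G'): step: R->3, L=3; G->plug->G->R->D->L->C->refl->E->L'->F->R'->H->plug->H

Answer: HABAHHDAH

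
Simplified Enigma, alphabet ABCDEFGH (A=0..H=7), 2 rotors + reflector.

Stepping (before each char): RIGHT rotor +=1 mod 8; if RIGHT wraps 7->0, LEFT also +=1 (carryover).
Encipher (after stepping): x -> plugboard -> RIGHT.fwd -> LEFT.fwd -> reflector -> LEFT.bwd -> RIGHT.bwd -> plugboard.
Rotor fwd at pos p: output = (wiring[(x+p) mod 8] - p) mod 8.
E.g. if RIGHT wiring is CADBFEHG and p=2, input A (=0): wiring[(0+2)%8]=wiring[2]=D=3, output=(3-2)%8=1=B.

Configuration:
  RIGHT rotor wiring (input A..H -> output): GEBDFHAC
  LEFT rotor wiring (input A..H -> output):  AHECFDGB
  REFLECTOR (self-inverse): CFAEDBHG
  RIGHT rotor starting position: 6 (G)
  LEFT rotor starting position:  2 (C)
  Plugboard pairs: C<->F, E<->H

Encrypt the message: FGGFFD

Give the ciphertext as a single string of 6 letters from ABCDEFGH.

Answer: CBFHAB

Derivation:
Char 1 ('F'): step: R->7, L=2; F->plug->C->R->F->L->H->refl->G->L'->G->R'->F->plug->C
Char 2 ('G'): step: R->0, L->3 (L advanced); G->plug->G->R->A->L->H->refl->G->L'->E->R'->B->plug->B
Char 3 ('G'): step: R->1, L=3; G->plug->G->R->B->L->C->refl->A->L'->C->R'->C->plug->F
Char 4 ('F'): step: R->2, L=3; F->plug->C->R->D->L->D->refl->E->L'->G->R'->E->plug->H
Char 5 ('F'): step: R->3, L=3; F->plug->C->R->E->L->G->refl->H->L'->A->R'->A->plug->A
Char 6 ('D'): step: R->4, L=3; D->plug->D->R->G->L->E->refl->D->L'->D->R'->B->plug->B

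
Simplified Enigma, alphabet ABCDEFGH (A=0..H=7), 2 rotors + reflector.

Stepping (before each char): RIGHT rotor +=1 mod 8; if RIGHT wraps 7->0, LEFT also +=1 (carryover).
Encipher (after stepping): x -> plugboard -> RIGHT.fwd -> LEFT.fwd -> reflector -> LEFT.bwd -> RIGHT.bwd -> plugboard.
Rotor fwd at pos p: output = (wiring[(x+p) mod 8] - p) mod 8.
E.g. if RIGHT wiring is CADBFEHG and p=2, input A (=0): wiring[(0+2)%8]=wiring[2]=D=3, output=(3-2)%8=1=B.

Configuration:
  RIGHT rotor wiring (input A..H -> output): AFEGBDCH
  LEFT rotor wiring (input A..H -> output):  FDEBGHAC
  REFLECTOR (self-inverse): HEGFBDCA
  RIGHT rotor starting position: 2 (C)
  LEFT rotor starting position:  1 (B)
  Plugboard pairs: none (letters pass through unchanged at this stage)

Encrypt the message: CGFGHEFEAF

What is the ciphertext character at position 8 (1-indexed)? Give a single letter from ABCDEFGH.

Char 1 ('C'): step: R->3, L=1; C->plug->C->R->A->L->C->refl->G->L'->E->R'->E->plug->E
Char 2 ('G'): step: R->4, L=1; G->plug->G->R->A->L->C->refl->G->L'->E->R'->E->plug->E
Char 3 ('F'): step: R->5, L=1; F->plug->F->R->H->L->E->refl->B->L'->G->R'->A->plug->A
Char 4 ('G'): step: R->6, L=1; G->plug->G->R->D->L->F->refl->D->L'->B->R'->B->plug->B
Char 5 ('H'): step: R->7, L=1; H->plug->H->R->D->L->F->refl->D->L'->B->R'->B->plug->B
Char 6 ('E'): step: R->0, L->2 (L advanced); E->plug->E->R->B->L->H->refl->A->L'->F->R'->B->plug->B
Char 7 ('F'): step: R->1, L=2; F->plug->F->R->B->L->H->refl->A->L'->F->R'->C->plug->C
Char 8 ('E'): step: R->2, L=2; E->plug->E->R->A->L->C->refl->G->L'->E->R'->B->plug->B

B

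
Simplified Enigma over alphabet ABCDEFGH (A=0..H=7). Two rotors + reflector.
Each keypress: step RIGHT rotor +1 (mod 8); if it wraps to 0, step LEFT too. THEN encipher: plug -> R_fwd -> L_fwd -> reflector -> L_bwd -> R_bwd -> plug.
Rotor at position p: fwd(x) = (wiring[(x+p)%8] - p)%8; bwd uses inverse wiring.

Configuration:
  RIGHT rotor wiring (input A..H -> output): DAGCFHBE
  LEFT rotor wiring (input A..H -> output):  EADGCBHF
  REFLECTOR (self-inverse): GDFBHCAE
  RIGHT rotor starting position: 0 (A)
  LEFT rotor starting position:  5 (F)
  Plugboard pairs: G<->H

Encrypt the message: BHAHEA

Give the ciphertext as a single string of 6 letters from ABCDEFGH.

Answer: GEECGE

Derivation:
Char 1 ('B'): step: R->1, L=5; B->plug->B->R->F->L->G->refl->A->L'->C->R'->H->plug->G
Char 2 ('H'): step: R->2, L=5; H->plug->G->R->B->L->C->refl->F->L'->H->R'->E->plug->E
Char 3 ('A'): step: R->3, L=5; A->plug->A->R->H->L->F->refl->C->L'->B->R'->E->plug->E
Char 4 ('H'): step: R->4, L=5; H->plug->G->R->C->L->A->refl->G->L'->F->R'->C->plug->C
Char 5 ('E'): step: R->5, L=5; E->plug->E->R->D->L->H->refl->E->L'->A->R'->H->plug->G
Char 6 ('A'): step: R->6, L=5; A->plug->A->R->D->L->H->refl->E->L'->A->R'->E->plug->E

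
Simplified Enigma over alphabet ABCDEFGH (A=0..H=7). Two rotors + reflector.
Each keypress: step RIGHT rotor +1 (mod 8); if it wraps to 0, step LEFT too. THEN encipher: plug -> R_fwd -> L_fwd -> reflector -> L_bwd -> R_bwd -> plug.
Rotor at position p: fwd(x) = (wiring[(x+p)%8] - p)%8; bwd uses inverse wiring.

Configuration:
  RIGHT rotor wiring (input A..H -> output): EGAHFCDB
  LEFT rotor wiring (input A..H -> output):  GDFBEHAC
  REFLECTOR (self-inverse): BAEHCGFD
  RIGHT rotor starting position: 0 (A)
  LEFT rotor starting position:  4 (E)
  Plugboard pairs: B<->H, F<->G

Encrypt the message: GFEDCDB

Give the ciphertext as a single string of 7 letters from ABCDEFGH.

Answer: DBDAFCA

Derivation:
Char 1 ('G'): step: R->1, L=4; G->plug->F->R->C->L->E->refl->C->L'->E->R'->D->plug->D
Char 2 ('F'): step: R->2, L=4; F->plug->G->R->C->L->E->refl->C->L'->E->R'->H->plug->B
Char 3 ('E'): step: R->3, L=4; E->plug->E->R->G->L->B->refl->A->L'->A->R'->D->plug->D
Char 4 ('D'): step: R->4, L=4; D->plug->D->R->F->L->H->refl->D->L'->B->R'->A->plug->A
Char 5 ('C'): step: R->5, L=4; C->plug->C->R->E->L->C->refl->E->L'->C->R'->G->plug->F
Char 6 ('D'): step: R->6, L=4; D->plug->D->R->A->L->A->refl->B->L'->G->R'->C->plug->C
Char 7 ('B'): step: R->7, L=4; B->plug->H->R->E->L->C->refl->E->L'->C->R'->A->plug->A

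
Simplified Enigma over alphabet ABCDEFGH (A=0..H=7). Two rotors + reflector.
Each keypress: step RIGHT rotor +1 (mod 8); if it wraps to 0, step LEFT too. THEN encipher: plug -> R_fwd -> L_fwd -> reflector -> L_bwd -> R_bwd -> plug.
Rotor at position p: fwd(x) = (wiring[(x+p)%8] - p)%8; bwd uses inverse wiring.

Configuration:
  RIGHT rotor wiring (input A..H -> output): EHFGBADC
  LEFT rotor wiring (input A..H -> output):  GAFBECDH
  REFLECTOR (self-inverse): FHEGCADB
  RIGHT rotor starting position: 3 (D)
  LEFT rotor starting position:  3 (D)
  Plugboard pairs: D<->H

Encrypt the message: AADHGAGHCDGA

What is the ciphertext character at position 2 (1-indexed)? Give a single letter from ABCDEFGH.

Char 1 ('A'): step: R->4, L=3; A->plug->A->R->F->L->D->refl->G->L'->A->R'->E->plug->E
Char 2 ('A'): step: R->5, L=3; A->plug->A->R->D->L->A->refl->F->L'->G->R'->B->plug->B

B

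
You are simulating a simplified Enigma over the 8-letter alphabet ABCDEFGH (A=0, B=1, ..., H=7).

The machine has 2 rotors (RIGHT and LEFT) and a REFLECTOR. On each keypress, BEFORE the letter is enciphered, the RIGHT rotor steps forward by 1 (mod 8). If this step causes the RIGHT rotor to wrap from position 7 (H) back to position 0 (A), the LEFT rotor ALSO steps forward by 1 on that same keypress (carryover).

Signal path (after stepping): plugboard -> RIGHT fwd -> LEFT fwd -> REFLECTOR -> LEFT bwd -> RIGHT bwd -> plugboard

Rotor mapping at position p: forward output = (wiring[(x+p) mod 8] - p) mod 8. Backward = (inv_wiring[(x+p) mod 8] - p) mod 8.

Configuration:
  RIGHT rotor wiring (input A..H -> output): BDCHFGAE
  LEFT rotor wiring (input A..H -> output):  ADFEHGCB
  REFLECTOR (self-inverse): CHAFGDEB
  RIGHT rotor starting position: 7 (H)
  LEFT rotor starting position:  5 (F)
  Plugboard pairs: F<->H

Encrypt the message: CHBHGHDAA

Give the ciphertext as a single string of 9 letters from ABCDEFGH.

Answer: DAAACFFEH

Derivation:
Char 1 ('C'): step: R->0, L->6 (L advanced); C->plug->C->R->C->L->C->refl->A->L'->H->R'->D->plug->D
Char 2 ('H'): step: R->1, L=6; H->plug->F->R->H->L->A->refl->C->L'->C->R'->A->plug->A
Char 3 ('B'): step: R->2, L=6; B->plug->B->R->F->L->G->refl->E->L'->A->R'->A->plug->A
Char 4 ('H'): step: R->3, L=6; H->plug->F->R->G->L->B->refl->H->L'->E->R'->A->plug->A
Char 5 ('G'): step: R->4, L=6; G->plug->G->R->G->L->B->refl->H->L'->E->R'->C->plug->C
Char 6 ('H'): step: R->5, L=6; H->plug->F->R->F->L->G->refl->E->L'->A->R'->H->plug->F
Char 7 ('D'): step: R->6, L=6; D->plug->D->R->F->L->G->refl->E->L'->A->R'->H->plug->F
Char 8 ('A'): step: R->7, L=6; A->plug->A->R->F->L->G->refl->E->L'->A->R'->E->plug->E
Char 9 ('A'): step: R->0, L->7 (L advanced); A->plug->A->R->B->L->B->refl->H->L'->G->R'->F->plug->H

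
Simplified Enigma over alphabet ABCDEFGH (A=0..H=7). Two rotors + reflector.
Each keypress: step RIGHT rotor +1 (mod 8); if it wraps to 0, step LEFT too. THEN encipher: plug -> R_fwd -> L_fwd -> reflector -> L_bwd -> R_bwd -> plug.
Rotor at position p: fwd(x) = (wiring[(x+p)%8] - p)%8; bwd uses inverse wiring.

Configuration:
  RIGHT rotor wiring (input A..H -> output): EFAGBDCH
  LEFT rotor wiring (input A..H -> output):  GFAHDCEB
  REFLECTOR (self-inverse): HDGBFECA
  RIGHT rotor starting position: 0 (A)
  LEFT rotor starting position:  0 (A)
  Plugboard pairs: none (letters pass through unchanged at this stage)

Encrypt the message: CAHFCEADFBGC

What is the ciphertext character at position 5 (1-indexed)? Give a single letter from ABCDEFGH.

Char 1 ('C'): step: R->1, L=0; C->plug->C->R->F->L->C->refl->G->L'->A->R'->D->plug->D
Char 2 ('A'): step: R->2, L=0; A->plug->A->R->G->L->E->refl->F->L'->B->R'->D->plug->D
Char 3 ('H'): step: R->3, L=0; H->plug->H->R->F->L->C->refl->G->L'->A->R'->C->plug->C
Char 4 ('F'): step: R->4, L=0; F->plug->F->R->B->L->F->refl->E->L'->G->R'->C->plug->C
Char 5 ('C'): step: R->5, L=0; C->plug->C->R->C->L->A->refl->H->L'->D->R'->F->plug->F

F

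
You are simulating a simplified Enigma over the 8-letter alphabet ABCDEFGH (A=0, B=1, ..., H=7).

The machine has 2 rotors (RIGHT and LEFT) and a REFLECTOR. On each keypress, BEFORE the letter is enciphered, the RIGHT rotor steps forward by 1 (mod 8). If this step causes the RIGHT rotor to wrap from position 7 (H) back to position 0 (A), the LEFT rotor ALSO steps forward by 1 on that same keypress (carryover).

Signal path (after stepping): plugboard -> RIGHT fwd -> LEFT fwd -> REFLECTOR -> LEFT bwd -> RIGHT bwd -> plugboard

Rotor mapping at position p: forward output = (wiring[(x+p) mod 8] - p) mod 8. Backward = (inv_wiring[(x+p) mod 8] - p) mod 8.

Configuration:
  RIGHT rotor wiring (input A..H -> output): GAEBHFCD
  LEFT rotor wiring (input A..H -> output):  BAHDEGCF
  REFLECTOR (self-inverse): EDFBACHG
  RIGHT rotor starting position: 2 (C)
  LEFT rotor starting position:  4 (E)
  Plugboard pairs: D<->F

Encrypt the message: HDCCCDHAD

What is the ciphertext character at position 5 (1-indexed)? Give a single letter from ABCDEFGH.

Char 1 ('H'): step: R->3, L=4; H->plug->H->R->B->L->C->refl->F->L'->E->R'->B->plug->B
Char 2 ('D'): step: R->4, L=4; D->plug->F->R->E->L->F->refl->C->L'->B->R'->B->plug->B
Char 3 ('C'): step: R->5, L=4; C->plug->C->R->G->L->D->refl->B->L'->D->R'->E->plug->E
Char 4 ('C'): step: R->6, L=4; C->plug->C->R->A->L->A->refl->E->L'->F->R'->B->plug->B
Char 5 ('C'): step: R->7, L=4; C->plug->C->R->B->L->C->refl->F->L'->E->R'->A->plug->A

A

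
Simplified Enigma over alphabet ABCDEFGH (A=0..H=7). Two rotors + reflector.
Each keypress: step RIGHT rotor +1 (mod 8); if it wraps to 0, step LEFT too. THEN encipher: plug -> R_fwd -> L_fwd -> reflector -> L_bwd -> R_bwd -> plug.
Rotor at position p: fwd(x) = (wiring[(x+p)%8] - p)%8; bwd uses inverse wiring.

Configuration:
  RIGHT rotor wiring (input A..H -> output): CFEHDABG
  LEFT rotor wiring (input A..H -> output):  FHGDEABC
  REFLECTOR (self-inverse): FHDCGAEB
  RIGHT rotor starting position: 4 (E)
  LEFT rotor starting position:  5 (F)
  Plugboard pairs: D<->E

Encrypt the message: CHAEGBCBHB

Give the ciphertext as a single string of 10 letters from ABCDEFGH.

Answer: HAEFAFACCE

Derivation:
Char 1 ('C'): step: R->5, L=5; C->plug->C->R->B->L->E->refl->G->L'->G->R'->H->plug->H
Char 2 ('H'): step: R->6, L=5; H->plug->H->R->C->L->F->refl->A->L'->D->R'->A->plug->A
Char 3 ('A'): step: R->7, L=5; A->plug->A->R->H->L->H->refl->B->L'->F->R'->D->plug->E
Char 4 ('E'): step: R->0, L->6 (L advanced); E->plug->D->R->H->L->C->refl->D->L'->A->R'->F->plug->F
Char 5 ('G'): step: R->1, L=6; G->plug->G->R->F->L->F->refl->A->L'->E->R'->A->plug->A
Char 6 ('B'): step: R->2, L=6; B->plug->B->R->F->L->F->refl->A->L'->E->R'->F->plug->F
Char 7 ('C'): step: R->3, L=6; C->plug->C->R->F->L->F->refl->A->L'->E->R'->A->plug->A
Char 8 ('B'): step: R->4, L=6; B->plug->B->R->E->L->A->refl->F->L'->F->R'->C->plug->C
Char 9 ('H'): step: R->5, L=6; H->plug->H->R->G->L->G->refl->E->L'->B->R'->C->plug->C
Char 10 ('B'): step: R->6, L=6; B->plug->B->R->A->L->D->refl->C->L'->H->R'->D->plug->E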